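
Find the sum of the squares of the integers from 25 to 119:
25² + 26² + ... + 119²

Use ∑_{k=1}^{n} k² = n(n+1)(2n+1)/6, then subtract the first 24 terms.
∑_{k=1}^{119} k² = 119×120×239/6 = 568820
∑_{k=1}^{24} k² = 24×25×49/6 = 4900
∑_{k=25}^{119} k² = 568820 - 4900 = 563920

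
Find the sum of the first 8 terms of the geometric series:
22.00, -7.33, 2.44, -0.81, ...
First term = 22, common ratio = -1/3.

Sₙ = a(1 - rⁿ) / (1 - r)
S_8 = 22(1 - (-1/3)^8) / (1 - (-1/3))
S_8 = 22(1 - (1/6561)) / (4/3)
S_8 = 36080/2187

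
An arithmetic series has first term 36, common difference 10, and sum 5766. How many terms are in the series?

Using S = n/2 × [2a + (n-1)d]
5766 = n/2 × [2(36) + (n-1)(10)]
5766 = n/2 × [72 + 10n - 10]
11532 = n × [62 + 10n]
10n² + (62)n - 11532 = 0
Discriminant: Δ = (62)² - 4(10)(-11532) = 3844 + 461280 = 465124
√Δ = 682
n = [-(62) + √Δ] / (2·10) = (-62 + 682) / 20 = 620 / 20 = 31
(The negative root is discarded since n must be a positive integer.)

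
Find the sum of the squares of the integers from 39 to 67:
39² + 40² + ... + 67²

Use ∑_{k=1}^{n} k² = n(n+1)(2n+1)/6, then subtract the first 38 terms.
∑_{k=1}^{67} k² = 67×68×135/6 = 102510
∑_{k=1}^{38} k² = 38×39×77/6 = 19019
∑_{k=39}^{67} k² = 102510 - 19019 = 83491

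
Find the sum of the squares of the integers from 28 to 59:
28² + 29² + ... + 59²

Use ∑_{k=1}^{n} k² = n(n+1)(2n+1)/6, then subtract the first 27 terms.
∑_{k=1}^{59} k² = 59×60×119/6 = 70210
∑_{k=1}^{27} k² = 27×28×55/6 = 6930
∑_{k=28}^{59} k² = 70210 - 6930 = 63280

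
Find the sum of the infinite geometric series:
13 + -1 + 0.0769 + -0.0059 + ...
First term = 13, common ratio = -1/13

For |r| < 1, S = a / (1 - r)
S = 13 / (1 - (-1/13))
S = 13 / (14/13)
S = 169/14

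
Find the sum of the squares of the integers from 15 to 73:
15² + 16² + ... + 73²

Use ∑_{k=1}^{n} k² = n(n+1)(2n+1)/6, then subtract the first 14 terms.
∑_{k=1}^{73} k² = 73×74×147/6 = 132349
∑_{k=1}^{14} k² = 14×15×29/6 = 1015
∑_{k=15}^{73} k² = 132349 - 1015 = 131334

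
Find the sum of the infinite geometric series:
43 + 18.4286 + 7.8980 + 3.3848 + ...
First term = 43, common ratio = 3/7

For |r| < 1, S = a / (1 - r)
S = 43 / (1 - (3/7))
S = 43 / (4/7)
S = 301/4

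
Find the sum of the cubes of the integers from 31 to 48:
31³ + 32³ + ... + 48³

Use ∑_{k=1}^{n} k³ = [n(n+1)/2]², then subtract the first 30 terms.
∑_{k=1}^{48} k³ = [48×49/2]² = 1176² = 1382976
∑_{k=1}^{30} k³ = [30×31/2]² = 465² = 216225
∑_{k=31}^{48} k³ = 1382976 - 216225 = 1166751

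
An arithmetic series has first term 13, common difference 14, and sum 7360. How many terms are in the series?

Using S = n/2 × [2a + (n-1)d]
7360 = n/2 × [2(13) + (n-1)(14)]
7360 = n/2 × [26 + 14n - 14]
14720 = n × [12 + 14n]
14n² + (12)n - 14720 = 0
Discriminant: Δ = (12)² - 4(14)(-14720) = 144 + 824320 = 824464
√Δ = 908
n = [-(12) + √Δ] / (2·14) = (-12 + 908) / 28 = 896 / 28 = 32
(The negative root is discarded since n must be a positive integer.)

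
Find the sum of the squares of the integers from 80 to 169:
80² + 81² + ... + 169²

Use ∑_{k=1}^{n} k² = n(n+1)(2n+1)/6, then subtract the first 79 terms.
∑_{k=1}^{169} k² = 169×170×339/6 = 1623245
∑_{k=1}^{79} k² = 79×80×159/6 = 167480
∑_{k=80}^{169} k² = 1623245 - 167480 = 1455765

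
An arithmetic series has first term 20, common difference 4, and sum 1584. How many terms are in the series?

Using S = n/2 × [2a + (n-1)d]
1584 = n/2 × [2(20) + (n-1)(4)]
1584 = n/2 × [40 + 4n - 4]
3168 = n × [36 + 4n]
4n² + (36)n - 3168 = 0
Discriminant: Δ = (36)² - 4(4)(-3168) = 1296 + 50688 = 51984
√Δ = 228
n = [-(36) + √Δ] / (2·4) = (-36 + 228) / 8 = 192 / 8 = 24
(The negative root is discarded since n must be a positive integer.)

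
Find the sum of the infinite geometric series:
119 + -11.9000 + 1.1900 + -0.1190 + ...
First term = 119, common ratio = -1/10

For |r| < 1, S = a / (1 - r)
S = 119 / (1 - (-1/10))
S = 119 / (11/10)
S = 1190/11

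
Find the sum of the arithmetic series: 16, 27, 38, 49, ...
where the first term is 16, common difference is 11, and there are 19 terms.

Sₙ = n/2 × (first + last)
Last term = a + (n-1)d = 16 + (19-1)×11 = 214
S_19 = 19/2 × (16 + 214)
S_19 = 19/2 × 230 = 2185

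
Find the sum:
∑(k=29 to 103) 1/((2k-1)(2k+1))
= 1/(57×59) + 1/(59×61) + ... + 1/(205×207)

Partial fractions: 1/((2k-1)(2k+1)) = (1/2)[1/(2k-1) - 1/(2k+1)]
The series telescopes:
= (1/2)[1/57 - 1/207]
= 25/3933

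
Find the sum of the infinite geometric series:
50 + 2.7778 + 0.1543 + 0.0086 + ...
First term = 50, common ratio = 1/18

For |r| < 1, S = a / (1 - r)
S = 50 / (1 - (1/18))
S = 50 / (17/18)
S = 900/17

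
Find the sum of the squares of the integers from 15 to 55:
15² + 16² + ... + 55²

Use ∑_{k=1}^{n} k² = n(n+1)(2n+1)/6, then subtract the first 14 terms.
∑_{k=1}^{55} k² = 55×56×111/6 = 56980
∑_{k=1}^{14} k² = 14×15×29/6 = 1015
∑_{k=15}^{55} k² = 56980 - 1015 = 55965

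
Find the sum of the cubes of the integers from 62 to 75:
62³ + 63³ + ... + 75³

Use ∑_{k=1}^{n} k³ = [n(n+1)/2]², then subtract the first 61 terms.
∑_{k=1}^{75} k³ = [75×76/2]² = 2850² = 8122500
∑_{k=1}^{61} k³ = [61×62/2]² = 1891² = 3575881
∑_{k=62}^{75} k³ = 8122500 - 3575881 = 4546619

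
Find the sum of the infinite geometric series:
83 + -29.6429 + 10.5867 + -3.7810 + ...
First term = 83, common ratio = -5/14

For |r| < 1, S = a / (1 - r)
S = 83 / (1 - (-5/14))
S = 83 / (19/14)
S = 1162/19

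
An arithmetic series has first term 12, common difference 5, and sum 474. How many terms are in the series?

Using S = n/2 × [2a + (n-1)d]
474 = n/2 × [2(12) + (n-1)(5)]
474 = n/2 × [24 + 5n - 5]
948 = n × [19 + 5n]
5n² + (19)n - 948 = 0
Discriminant: Δ = (19)² - 4(5)(-948) = 361 + 18960 = 19321
√Δ = 139
n = [-(19) + √Δ] / (2·5) = (-19 + 139) / 10 = 120 / 10 = 12
(The negative root is discarded since n must be a positive integer.)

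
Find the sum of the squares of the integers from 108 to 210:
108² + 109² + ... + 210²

Use ∑_{k=1}^{n} k² = n(n+1)(2n+1)/6, then subtract the first 107 terms.
∑_{k=1}^{210} k² = 210×211×421/6 = 3109085
∑_{k=1}^{107} k² = 107×108×215/6 = 414090
∑_{k=108}^{210} k² = 3109085 - 414090 = 2694995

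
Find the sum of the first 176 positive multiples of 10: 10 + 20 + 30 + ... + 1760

Factor out 10: = 10(1 + 2 + ... + 176) = 10 × n(n+1)/2
= 10 × 176×177/2
= 10 × 15576
= 155760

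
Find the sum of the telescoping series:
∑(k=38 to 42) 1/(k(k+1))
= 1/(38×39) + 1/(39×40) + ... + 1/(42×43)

Partial fractions: 1/(k(k+1)) = 1/k - 1/(k+1)
The series telescopes:
= (1/38 - 1/39) + (1/39 - 1/40) + ... + (1/42 - 1/43)
= 1/38 - 1/43
= 5/1634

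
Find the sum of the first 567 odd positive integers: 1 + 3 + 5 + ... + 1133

Sum of first n odd numbers = n²
= 567²
= 321489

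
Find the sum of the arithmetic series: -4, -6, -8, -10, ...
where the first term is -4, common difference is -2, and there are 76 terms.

Sₙ = n/2 × (first + last)
Last term = a + (n-1)d = -4 + (76-1)×(-2) = -154
S_76 = 76/2 × (-4 + (-154))
S_76 = 76/2 × (-158) = -6004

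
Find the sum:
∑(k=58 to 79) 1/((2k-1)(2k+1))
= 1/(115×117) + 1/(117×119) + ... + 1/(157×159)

Partial fractions: 1/((2k-1)(2k+1)) = (1/2)[1/(2k-1) - 1/(2k+1)]
The series telescopes:
= (1/2)[1/115 - 1/159]
= 22/18285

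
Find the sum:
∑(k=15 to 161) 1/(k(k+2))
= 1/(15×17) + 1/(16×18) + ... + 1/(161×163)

Partial fractions: 1/(k(k+2)) = (1/2)[1/k - 1/(k+2)]
Telescoping leaves the first two and last two terms:
= (1/2)[1/15 + 1/16 - 1/162 - 1/163]
= 123431/2112480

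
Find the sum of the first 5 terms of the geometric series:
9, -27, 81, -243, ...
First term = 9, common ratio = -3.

Sₙ = a(1 - rⁿ) / (1 - r)
S_5 = 9(1 - (-3)^5) / (1 - (-3))
S_5 = 9(1 - (-243)) / (4)
S_5 = 549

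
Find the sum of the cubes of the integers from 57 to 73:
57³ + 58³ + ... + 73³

Use ∑_{k=1}^{n} k³ = [n(n+1)/2]², then subtract the first 56 terms.
∑_{k=1}^{73} k³ = [73×74/2]² = 2701² = 7295401
∑_{k=1}^{56} k³ = [56×57/2]² = 1596² = 2547216
∑_{k=57}^{73} k³ = 7295401 - 2547216 = 4748185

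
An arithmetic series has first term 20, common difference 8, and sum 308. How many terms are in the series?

Using S = n/2 × [2a + (n-1)d]
308 = n/2 × [2(20) + (n-1)(8)]
308 = n/2 × [40 + 8n - 8]
616 = n × [32 + 8n]
8n² + (32)n - 616 = 0
Discriminant: Δ = (32)² - 4(8)(-616) = 1024 + 19712 = 20736
√Δ = 144
n = [-(32) + √Δ] / (2·8) = (-32 + 144) / 16 = 112 / 16 = 7
(The negative root is discarded since n must be a positive integer.)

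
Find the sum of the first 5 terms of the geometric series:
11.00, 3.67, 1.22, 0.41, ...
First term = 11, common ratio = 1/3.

Sₙ = a(1 - rⁿ) / (1 - r)
S_5 = 11(1 - (1/3)^5) / (1 - (1/3))
S_5 = 11(1 - (1/243)) / (2/3)
S_5 = 1331/81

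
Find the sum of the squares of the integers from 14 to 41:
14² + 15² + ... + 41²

Use ∑_{k=1}^{n} k² = n(n+1)(2n+1)/6, then subtract the first 13 terms.
∑_{k=1}^{41} k² = 41×42×83/6 = 23821
∑_{k=1}^{13} k² = 13×14×27/6 = 819
∑_{k=14}^{41} k² = 23821 - 819 = 23002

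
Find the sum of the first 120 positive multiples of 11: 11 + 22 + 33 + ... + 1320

Factor out 11: = 11(1 + 2 + ... + 120) = 11 × n(n+1)/2
= 11 × 120×121/2
= 11 × 7260
= 79860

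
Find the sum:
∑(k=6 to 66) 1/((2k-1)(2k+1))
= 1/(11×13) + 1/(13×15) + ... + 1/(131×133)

Partial fractions: 1/((2k-1)(2k+1)) = (1/2)[1/(2k-1) - 1/(2k+1)]
The series telescopes:
= (1/2)[1/11 - 1/133]
= 61/1463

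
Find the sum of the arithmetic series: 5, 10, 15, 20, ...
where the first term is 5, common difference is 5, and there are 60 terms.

Sₙ = n/2 × (first + last)
Last term = a + (n-1)d = 5 + (60-1)×5 = 300
S_60 = 60/2 × (5 + 300)
S_60 = 60/2 × 305 = 9150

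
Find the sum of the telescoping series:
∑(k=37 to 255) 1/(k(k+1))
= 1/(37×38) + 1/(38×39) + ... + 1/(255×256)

Partial fractions: 1/(k(k+1)) = 1/k - 1/(k+1)
The series telescopes:
= (1/37 - 1/38) + (1/38 - 1/39) + ... + (1/255 - 1/256)
= 1/37 - 1/256
= 219/9472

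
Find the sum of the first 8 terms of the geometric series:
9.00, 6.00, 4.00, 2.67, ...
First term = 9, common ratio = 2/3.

Sₙ = a(1 - rⁿ) / (1 - r)
S_8 = 9(1 - (2/3)^8) / (1 - (2/3))
S_8 = 9(1 - (256/6561)) / (1/3)
S_8 = 6305/243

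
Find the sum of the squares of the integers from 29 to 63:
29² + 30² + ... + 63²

Use ∑_{k=1}^{n} k² = n(n+1)(2n+1)/6, then subtract the first 28 terms.
∑_{k=1}^{63} k² = 63×64×127/6 = 85344
∑_{k=1}^{28} k² = 28×29×57/6 = 7714
∑_{k=29}^{63} k² = 85344 - 7714 = 77630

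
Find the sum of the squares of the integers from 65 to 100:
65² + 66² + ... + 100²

Use ∑_{k=1}^{n} k² = n(n+1)(2n+1)/6, then subtract the first 64 terms.
∑_{k=1}^{100} k² = 100×101×201/6 = 338350
∑_{k=1}^{64} k² = 64×65×129/6 = 89440
∑_{k=65}^{100} k² = 338350 - 89440 = 248910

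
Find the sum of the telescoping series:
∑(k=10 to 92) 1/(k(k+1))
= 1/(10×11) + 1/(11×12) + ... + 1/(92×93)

Partial fractions: 1/(k(k+1)) = 1/k - 1/(k+1)
The series telescopes:
= (1/10 - 1/11) + (1/11 - 1/12) + ... + (1/92 - 1/93)
= 1/10 - 1/93
= 83/930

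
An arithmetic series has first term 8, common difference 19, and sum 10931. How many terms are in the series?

Using S = n/2 × [2a + (n-1)d]
10931 = n/2 × [2(8) + (n-1)(19)]
10931 = n/2 × [16 + 19n - 19]
21862 = n × [-3 + 19n]
19n² + (-3)n - 21862 = 0
Discriminant: Δ = (-3)² - 4(19)(-21862) = 9 + 1661512 = 1661521
√Δ = 1289
n = [-(-3) + √Δ] / (2·19) = (3 + 1289) / 38 = 1292 / 38 = 34
(The negative root is discarded since n must be a positive integer.)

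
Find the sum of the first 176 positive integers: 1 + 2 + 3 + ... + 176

Formula: ∑k = n(n+1)/2
= 176×177/2
= 31152/2
= 15576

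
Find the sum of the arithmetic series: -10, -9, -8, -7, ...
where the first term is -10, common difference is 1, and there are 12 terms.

Sₙ = n/2 × (first + last)
Last term = a + (n-1)d = -10 + (12-1)×1 = 1
S_12 = 12/2 × (-10 + 1)
S_12 = 12/2 × (-9) = -54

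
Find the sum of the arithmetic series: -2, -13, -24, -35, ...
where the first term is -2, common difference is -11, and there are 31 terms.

Sₙ = n/2 × (first + last)
Last term = a + (n-1)d = -2 + (31-1)×(-11) = -332
S_31 = 31/2 × (-2 + (-332))
S_31 = 31/2 × (-334) = -5177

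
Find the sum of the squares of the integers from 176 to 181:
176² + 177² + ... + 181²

Use ∑_{k=1}^{n} k² = n(n+1)(2n+1)/6, then subtract the first 175 terms.
∑_{k=1}^{181} k² = 181×182×363/6 = 1992991
∑_{k=1}^{175} k² = 175×176×351/6 = 1801800
∑_{k=176}^{181} k² = 1992991 - 1801800 = 191191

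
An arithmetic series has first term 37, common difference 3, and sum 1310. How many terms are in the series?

Using S = n/2 × [2a + (n-1)d]
1310 = n/2 × [2(37) + (n-1)(3)]
1310 = n/2 × [74 + 3n - 3]
2620 = n × [71 + 3n]
3n² + (71)n - 2620 = 0
Discriminant: Δ = (71)² - 4(3)(-2620) = 5041 + 31440 = 36481
√Δ = 191
n = [-(71) + √Δ] / (2·3) = (-71 + 191) / 6 = 120 / 6 = 20
(The negative root is discarded since n must be a positive integer.)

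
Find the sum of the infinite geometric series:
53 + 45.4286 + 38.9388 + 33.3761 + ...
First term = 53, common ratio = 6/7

For |r| < 1, S = a / (1 - r)
S = 53 / (1 - (6/7))
S = 53 / (1/7)
S = 371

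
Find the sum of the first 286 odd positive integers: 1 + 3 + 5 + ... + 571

Sum of first n odd numbers = n²
= 286²
= 81796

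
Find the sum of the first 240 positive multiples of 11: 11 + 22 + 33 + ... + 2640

Factor out 11: = 11(1 + 2 + ... + 240) = 11 × n(n+1)/2
= 11 × 240×241/2
= 11 × 28920
= 318120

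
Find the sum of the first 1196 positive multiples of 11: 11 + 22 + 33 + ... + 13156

Factor out 11: = 11(1 + 2 + ... + 1196) = 11 × n(n+1)/2
= 11 × 1196×1197/2
= 11 × 715806
= 7873866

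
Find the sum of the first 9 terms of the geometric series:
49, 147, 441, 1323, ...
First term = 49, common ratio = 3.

Sₙ = a(1 - rⁿ) / (1 - r)
S_9 = 49(1 - 3^9) / (1 - 3)
S_9 = 49(1 - 19683) / (-2)
S_9 = 482209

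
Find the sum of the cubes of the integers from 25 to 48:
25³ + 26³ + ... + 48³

Use ∑_{k=1}^{n} k³ = [n(n+1)/2]², then subtract the first 24 terms.
∑_{k=1}^{48} k³ = [48×49/2]² = 1176² = 1382976
∑_{k=1}^{24} k³ = [24×25/2]² = 300² = 90000
∑_{k=25}^{48} k³ = 1382976 - 90000 = 1292976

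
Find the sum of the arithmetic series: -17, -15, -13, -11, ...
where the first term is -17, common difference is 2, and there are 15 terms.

Sₙ = n/2 × (first + last)
Last term = a + (n-1)d = -17 + (15-1)×2 = 11
S_15 = 15/2 × (-17 + 11)
S_15 = 15/2 × (-6) = -45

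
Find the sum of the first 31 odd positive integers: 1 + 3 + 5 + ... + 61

Sum of first n odd numbers = n²
= 31²
= 961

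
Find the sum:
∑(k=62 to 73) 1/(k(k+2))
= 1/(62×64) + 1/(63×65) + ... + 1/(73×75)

Partial fractions: 1/(k(k+2)) = (1/2)[1/k - 1/(k+2)]
Telescoping leaves the first two and last two terms:
= (1/2)[1/62 + 1/63 - 1/74 - 1/75]
= 9313/3613050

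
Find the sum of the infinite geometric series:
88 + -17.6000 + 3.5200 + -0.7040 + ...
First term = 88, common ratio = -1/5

For |r| < 1, S = a / (1 - r)
S = 88 / (1 - (-1/5))
S = 88 / (6/5)
S = 220/3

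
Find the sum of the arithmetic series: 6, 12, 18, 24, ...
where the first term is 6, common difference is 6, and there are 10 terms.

Sₙ = n/2 × (first + last)
Last term = a + (n-1)d = 6 + (10-1)×6 = 60
S_10 = 10/2 × (6 + 60)
S_10 = 10/2 × 66 = 330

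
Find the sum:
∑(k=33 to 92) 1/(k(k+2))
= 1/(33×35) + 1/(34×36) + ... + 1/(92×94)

Partial fractions: 1/(k(k+2)) = (1/2)[1/k - 1/(k+2)]
Telescoping leaves the first two and last two terms:
= (1/2)[1/33 + 1/34 - 1/93 - 1/94]
= 31325/1634754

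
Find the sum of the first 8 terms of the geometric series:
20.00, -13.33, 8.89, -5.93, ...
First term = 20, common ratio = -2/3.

Sₙ = a(1 - rⁿ) / (1 - r)
S_8 = 20(1 - (-2/3)^8) / (1 - (-2/3))
S_8 = 20(1 - (256/6561)) / (5/3)
S_8 = 25220/2187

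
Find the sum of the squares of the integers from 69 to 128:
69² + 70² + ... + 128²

Use ∑_{k=1}^{n} k² = n(n+1)(2n+1)/6, then subtract the first 68 terms.
∑_{k=1}^{128} k² = 128×129×257/6 = 707264
∑_{k=1}^{68} k² = 68×69×137/6 = 107134
∑_{k=69}^{128} k² = 707264 - 107134 = 600130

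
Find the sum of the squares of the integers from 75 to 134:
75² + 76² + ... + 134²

Use ∑_{k=1}^{n} k² = n(n+1)(2n+1)/6, then subtract the first 74 terms.
∑_{k=1}^{134} k² = 134×135×269/6 = 811035
∑_{k=1}^{74} k² = 74×75×149/6 = 137825
∑_{k=75}^{134} k² = 811035 - 137825 = 673210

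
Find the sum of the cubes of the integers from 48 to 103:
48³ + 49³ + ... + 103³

Use ∑_{k=1}^{n} k³ = [n(n+1)/2]², then subtract the first 47 terms.
∑_{k=1}^{103} k³ = [103×104/2]² = 5356² = 28686736
∑_{k=1}^{47} k³ = [47×48/2]² = 1128² = 1272384
∑_{k=48}^{103} k³ = 28686736 - 1272384 = 27414352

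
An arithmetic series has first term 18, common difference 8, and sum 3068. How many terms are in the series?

Using S = n/2 × [2a + (n-1)d]
3068 = n/2 × [2(18) + (n-1)(8)]
3068 = n/2 × [36 + 8n - 8]
6136 = n × [28 + 8n]
8n² + (28)n - 6136 = 0
Discriminant: Δ = (28)² - 4(8)(-6136) = 784 + 196352 = 197136
√Δ = 444
n = [-(28) + √Δ] / (2·8) = (-28 + 444) / 16 = 416 / 16 = 26
(The negative root is discarded since n must be a positive integer.)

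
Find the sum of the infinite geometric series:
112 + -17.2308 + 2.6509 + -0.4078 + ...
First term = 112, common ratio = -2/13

For |r| < 1, S = a / (1 - r)
S = 112 / (1 - (-2/13))
S = 112 / (15/13)
S = 1456/15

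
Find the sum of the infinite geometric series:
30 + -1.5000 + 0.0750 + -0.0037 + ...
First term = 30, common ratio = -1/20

For |r| < 1, S = a / (1 - r)
S = 30 / (1 - (-1/20))
S = 30 / (21/20)
S = 200/7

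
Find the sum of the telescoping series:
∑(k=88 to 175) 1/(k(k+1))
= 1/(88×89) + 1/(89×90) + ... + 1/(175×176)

Partial fractions: 1/(k(k+1)) = 1/k - 1/(k+1)
The series telescopes:
= (1/88 - 1/89) + (1/89 - 1/90) + ... + (1/175 - 1/176)
= 1/88 - 1/176
= 1/176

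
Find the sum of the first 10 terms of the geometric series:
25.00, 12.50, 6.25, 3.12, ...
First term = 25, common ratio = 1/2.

Sₙ = a(1 - rⁿ) / (1 - r)
S_10 = 25(1 - (1/2)^10) / (1 - (1/2))
S_10 = 25(1 - (1/1024)) / (1/2)
S_10 = 25575/512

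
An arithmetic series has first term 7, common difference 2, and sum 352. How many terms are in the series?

Using S = n/2 × [2a + (n-1)d]
352 = n/2 × [2(7) + (n-1)(2)]
352 = n/2 × [14 + 2n - 2]
704 = n × [12 + 2n]
2n² + (12)n - 704 = 0
Discriminant: Δ = (12)² - 4(2)(-704) = 144 + 5632 = 5776
√Δ = 76
n = [-(12) + √Δ] / (2·2) = (-12 + 76) / 4 = 64 / 4 = 16
(The negative root is discarded since n must be a positive integer.)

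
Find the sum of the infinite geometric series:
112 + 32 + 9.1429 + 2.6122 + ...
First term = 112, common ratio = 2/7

For |r| < 1, S = a / (1 - r)
S = 112 / (1 - (2/7))
S = 112 / (5/7)
S = 784/5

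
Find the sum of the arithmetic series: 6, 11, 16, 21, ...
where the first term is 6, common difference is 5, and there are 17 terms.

Sₙ = n/2 × (first + last)
Last term = a + (n-1)d = 6 + (17-1)×5 = 86
S_17 = 17/2 × (6 + 86)
S_17 = 17/2 × 92 = 782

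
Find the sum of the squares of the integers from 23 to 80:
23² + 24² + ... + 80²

Use ∑_{k=1}^{n} k² = n(n+1)(2n+1)/6, then subtract the first 22 terms.
∑_{k=1}^{80} k² = 80×81×161/6 = 173880
∑_{k=1}^{22} k² = 22×23×45/6 = 3795
∑_{k=23}^{80} k² = 173880 - 3795 = 170085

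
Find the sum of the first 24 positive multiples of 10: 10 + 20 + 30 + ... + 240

Factor out 10: = 10(1 + 2 + ... + 24) = 10 × n(n+1)/2
= 10 × 24×25/2
= 10 × 300
= 3000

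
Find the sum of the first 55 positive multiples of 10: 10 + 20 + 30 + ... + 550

Factor out 10: = 10(1 + 2 + ... + 55) = 10 × n(n+1)/2
= 10 × 55×56/2
= 10 × 1540
= 15400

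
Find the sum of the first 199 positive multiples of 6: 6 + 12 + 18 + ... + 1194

Factor out 6: = 6(1 + 2 + ... + 199) = 6 × n(n+1)/2
= 6 × 199×200/2
= 6 × 19900
= 119400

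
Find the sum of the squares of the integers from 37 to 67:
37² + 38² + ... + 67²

Use ∑_{k=1}^{n} k² = n(n+1)(2n+1)/6, then subtract the first 36 terms.
∑_{k=1}^{67} k² = 67×68×135/6 = 102510
∑_{k=1}^{36} k² = 36×37×73/6 = 16206
∑_{k=37}^{67} k² = 102510 - 16206 = 86304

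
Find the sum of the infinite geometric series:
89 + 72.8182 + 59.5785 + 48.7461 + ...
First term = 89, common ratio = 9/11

For |r| < 1, S = a / (1 - r)
S = 89 / (1 - (9/11))
S = 89 / (2/11)
S = 979/2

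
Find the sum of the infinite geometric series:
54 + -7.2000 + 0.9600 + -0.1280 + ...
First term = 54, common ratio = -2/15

For |r| < 1, S = a / (1 - r)
S = 54 / (1 - (-2/15))
S = 54 / (17/15)
S = 810/17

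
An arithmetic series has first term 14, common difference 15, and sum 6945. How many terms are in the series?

Using S = n/2 × [2a + (n-1)d]
6945 = n/2 × [2(14) + (n-1)(15)]
6945 = n/2 × [28 + 15n - 15]
13890 = n × [13 + 15n]
15n² + (13)n - 13890 = 0
Discriminant: Δ = (13)² - 4(15)(-13890) = 169 + 833400 = 833569
√Δ = 913
n = [-(13) + √Δ] / (2·15) = (-13 + 913) / 30 = 900 / 30 = 30
(The negative root is discarded since n must be a positive integer.)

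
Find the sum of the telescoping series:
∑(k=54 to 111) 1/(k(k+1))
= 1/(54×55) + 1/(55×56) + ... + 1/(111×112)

Partial fractions: 1/(k(k+1)) = 1/k - 1/(k+1)
The series telescopes:
= (1/54 - 1/55) + (1/55 - 1/56) + ... + (1/111 - 1/112)
= 1/54 - 1/112
= 29/3024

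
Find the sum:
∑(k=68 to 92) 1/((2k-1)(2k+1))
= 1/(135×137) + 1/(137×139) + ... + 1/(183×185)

Partial fractions: 1/((2k-1)(2k+1)) = (1/2)[1/(2k-1) - 1/(2k+1)]
The series telescopes:
= (1/2)[1/135 - 1/185]
= 1/999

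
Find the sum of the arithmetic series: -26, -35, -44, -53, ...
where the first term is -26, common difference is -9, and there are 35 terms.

Sₙ = n/2 × (first + last)
Last term = a + (n-1)d = -26 + (35-1)×(-9) = -332
S_35 = 35/2 × (-26 + (-332))
S_35 = 35/2 × (-358) = -6265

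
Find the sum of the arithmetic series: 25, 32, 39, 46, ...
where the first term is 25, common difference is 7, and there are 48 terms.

Sₙ = n/2 × (first + last)
Last term = a + (n-1)d = 25 + (48-1)×7 = 354
S_48 = 48/2 × (25 + 354)
S_48 = 48/2 × 379 = 9096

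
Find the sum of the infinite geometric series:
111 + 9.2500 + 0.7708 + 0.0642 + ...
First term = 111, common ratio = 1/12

For |r| < 1, S = a / (1 - r)
S = 111 / (1 - (1/12))
S = 111 / (11/12)
S = 1332/11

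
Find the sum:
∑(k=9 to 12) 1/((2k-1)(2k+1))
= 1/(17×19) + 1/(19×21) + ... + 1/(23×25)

Partial fractions: 1/((2k-1)(2k+1)) = (1/2)[1/(2k-1) - 1/(2k+1)]
The series telescopes:
= (1/2)[1/17 - 1/25]
= 4/425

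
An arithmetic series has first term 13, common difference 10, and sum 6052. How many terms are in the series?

Using S = n/2 × [2a + (n-1)d]
6052 = n/2 × [2(13) + (n-1)(10)]
6052 = n/2 × [26 + 10n - 10]
12104 = n × [16 + 10n]
10n² + (16)n - 12104 = 0
Discriminant: Δ = (16)² - 4(10)(-12104) = 256 + 484160 = 484416
√Δ = 696
n = [-(16) + √Δ] / (2·10) = (-16 + 696) / 20 = 680 / 20 = 34
(The negative root is discarded since n must be a positive integer.)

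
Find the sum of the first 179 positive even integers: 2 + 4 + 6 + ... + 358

Sum of first n even numbers = n(n+1)
= 179×180
= 32220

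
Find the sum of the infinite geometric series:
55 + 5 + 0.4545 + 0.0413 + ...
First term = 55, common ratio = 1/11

For |r| < 1, S = a / (1 - r)
S = 55 / (1 - (1/11))
S = 55 / (10/11)
S = 121/2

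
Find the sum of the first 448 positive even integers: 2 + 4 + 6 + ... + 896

Sum of first n even numbers = n(n+1)
= 448×449
= 201152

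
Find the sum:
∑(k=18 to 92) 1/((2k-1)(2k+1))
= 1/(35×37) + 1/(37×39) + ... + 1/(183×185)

Partial fractions: 1/((2k-1)(2k+1)) = (1/2)[1/(2k-1) - 1/(2k+1)]
The series telescopes:
= (1/2)[1/35 - 1/185]
= 3/259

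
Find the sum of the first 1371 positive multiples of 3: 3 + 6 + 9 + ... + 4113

Factor out 3: = 3(1 + 2 + ... + 1371) = 3 × n(n+1)/2
= 3 × 1371×1372/2
= 3 × 940506
= 2821518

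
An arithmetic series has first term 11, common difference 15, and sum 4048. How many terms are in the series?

Using S = n/2 × [2a + (n-1)d]
4048 = n/2 × [2(11) + (n-1)(15)]
4048 = n/2 × [22 + 15n - 15]
8096 = n × [7 + 15n]
15n² + (7)n - 8096 = 0
Discriminant: Δ = (7)² - 4(15)(-8096) = 49 + 485760 = 485809
√Δ = 697
n = [-(7) + √Δ] / (2·15) = (-7 + 697) / 30 = 690 / 30 = 23
(The negative root is discarded since n must be a positive integer.)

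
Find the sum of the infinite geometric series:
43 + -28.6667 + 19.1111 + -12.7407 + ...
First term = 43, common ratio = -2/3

For |r| < 1, S = a / (1 - r)
S = 43 / (1 - (-2/3))
S = 43 / (5/3)
S = 129/5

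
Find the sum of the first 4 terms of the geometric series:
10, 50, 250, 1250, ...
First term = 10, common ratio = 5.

Sₙ = a(1 - rⁿ) / (1 - r)
S_4 = 10(1 - 5^4) / (1 - 5)
S_4 = 10(1 - 625) / (-4)
S_4 = 1560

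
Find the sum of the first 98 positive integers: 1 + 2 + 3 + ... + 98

Formula: ∑k = n(n+1)/2
= 98×99/2
= 9702/2
= 4851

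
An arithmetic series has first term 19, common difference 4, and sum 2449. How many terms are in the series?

Using S = n/2 × [2a + (n-1)d]
2449 = n/2 × [2(19) + (n-1)(4)]
2449 = n/2 × [38 + 4n - 4]
4898 = n × [34 + 4n]
4n² + (34)n - 4898 = 0
Discriminant: Δ = (34)² - 4(4)(-4898) = 1156 + 78368 = 79524
√Δ = 282
n = [-(34) + √Δ] / (2·4) = (-34 + 282) / 8 = 248 / 8 = 31
(The negative root is discarded since n must be a positive integer.)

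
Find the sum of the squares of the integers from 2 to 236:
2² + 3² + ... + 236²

Use ∑_{k=1}^{n} k² = n(n+1)(2n+1)/6, then subtract the first 1 terms.
∑_{k=1}^{236} k² = 236×237×473/6 = 4409306
∑_{k=1}^{1} k² = 1×2×3/6 = 1
∑_{k=2}^{236} k² = 4409306 - 1 = 4409305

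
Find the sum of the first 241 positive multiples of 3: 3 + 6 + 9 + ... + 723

Factor out 3: = 3(1 + 2 + ... + 241) = 3 × n(n+1)/2
= 3 × 241×242/2
= 3 × 29161
= 87483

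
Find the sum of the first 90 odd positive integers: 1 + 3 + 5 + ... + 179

Sum of first n odd numbers = n²
= 90²
= 8100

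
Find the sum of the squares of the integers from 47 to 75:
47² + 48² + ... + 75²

Use ∑_{k=1}^{n} k² = n(n+1)(2n+1)/6, then subtract the first 46 terms.
∑_{k=1}^{75} k² = 75×76×151/6 = 143450
∑_{k=1}^{46} k² = 46×47×93/6 = 33511
∑_{k=47}^{75} k² = 143450 - 33511 = 109939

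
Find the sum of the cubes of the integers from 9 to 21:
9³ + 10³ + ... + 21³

Use ∑_{k=1}^{n} k³ = [n(n+1)/2]², then subtract the first 8 terms.
∑_{k=1}^{21} k³ = [21×22/2]² = 231² = 53361
∑_{k=1}^{8} k³ = [8×9/2]² = 36² = 1296
∑_{k=9}^{21} k³ = 53361 - 1296 = 52065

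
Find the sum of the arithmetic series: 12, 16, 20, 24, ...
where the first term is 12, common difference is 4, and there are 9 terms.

Sₙ = n/2 × (first + last)
Last term = a + (n-1)d = 12 + (9-1)×4 = 44
S_9 = 9/2 × (12 + 44)
S_9 = 9/2 × 56 = 252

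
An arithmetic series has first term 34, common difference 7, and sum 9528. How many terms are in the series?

Using S = n/2 × [2a + (n-1)d]
9528 = n/2 × [2(34) + (n-1)(7)]
9528 = n/2 × [68 + 7n - 7]
19056 = n × [61 + 7n]
7n² + (61)n - 19056 = 0
Discriminant: Δ = (61)² - 4(7)(-19056) = 3721 + 533568 = 537289
√Δ = 733
n = [-(61) + √Δ] / (2·7) = (-61 + 733) / 14 = 672 / 14 = 48
(The negative root is discarded since n must be a positive integer.)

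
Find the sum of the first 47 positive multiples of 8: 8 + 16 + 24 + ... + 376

Factor out 8: = 8(1 + 2 + ... + 47) = 8 × n(n+1)/2
= 8 × 47×48/2
= 8 × 1128
= 9024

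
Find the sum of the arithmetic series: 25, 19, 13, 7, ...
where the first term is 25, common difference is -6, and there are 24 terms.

Sₙ = n/2 × (first + last)
Last term = a + (n-1)d = 25 + (24-1)×(-6) = -113
S_24 = 24/2 × (25 + (-113))
S_24 = 24/2 × (-88) = -1056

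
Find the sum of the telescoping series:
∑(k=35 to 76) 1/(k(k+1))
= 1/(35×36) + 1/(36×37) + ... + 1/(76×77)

Partial fractions: 1/(k(k+1)) = 1/k - 1/(k+1)
The series telescopes:
= (1/35 - 1/36) + (1/36 - 1/37) + ... + (1/76 - 1/77)
= 1/35 - 1/77
= 6/385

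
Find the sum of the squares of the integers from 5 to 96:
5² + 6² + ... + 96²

Use ∑_{k=1}^{n} k² = n(n+1)(2n+1)/6, then subtract the first 4 terms.
∑_{k=1}^{96} k² = 96×97×193/6 = 299536
∑_{k=1}^{4} k² = 4×5×9/6 = 30
∑_{k=5}^{96} k² = 299536 - 30 = 299506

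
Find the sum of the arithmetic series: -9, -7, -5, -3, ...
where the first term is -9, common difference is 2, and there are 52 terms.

Sₙ = n/2 × (first + last)
Last term = a + (n-1)d = -9 + (52-1)×2 = 93
S_52 = 52/2 × (-9 + 93)
S_52 = 52/2 × 84 = 2184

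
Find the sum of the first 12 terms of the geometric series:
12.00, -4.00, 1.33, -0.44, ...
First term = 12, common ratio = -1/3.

Sₙ = a(1 - rⁿ) / (1 - r)
S_12 = 12(1 - (-1/3)^12) / (1 - (-1/3))
S_12 = 12(1 - (1/531441)) / (4/3)
S_12 = 531440/59049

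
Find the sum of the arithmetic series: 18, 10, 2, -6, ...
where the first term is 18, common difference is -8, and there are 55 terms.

Sₙ = n/2 × (first + last)
Last term = a + (n-1)d = 18 + (55-1)×(-8) = -414
S_55 = 55/2 × (18 + (-414))
S_55 = 55/2 × (-396) = -10890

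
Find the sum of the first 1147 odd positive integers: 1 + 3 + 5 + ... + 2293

Sum of first n odd numbers = n²
= 1147²
= 1315609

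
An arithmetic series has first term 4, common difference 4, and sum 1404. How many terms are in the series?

Using S = n/2 × [2a + (n-1)d]
1404 = n/2 × [2(4) + (n-1)(4)]
1404 = n/2 × [8 + 4n - 4]
2808 = n × [4 + 4n]
4n² + (4)n - 2808 = 0
Discriminant: Δ = (4)² - 4(4)(-2808) = 16 + 44928 = 44944
√Δ = 212
n = [-(4) + √Δ] / (2·4) = (-4 + 212) / 8 = 208 / 8 = 26
(The negative root is discarded since n must be a positive integer.)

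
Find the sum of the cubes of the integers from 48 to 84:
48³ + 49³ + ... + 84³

Use ∑_{k=1}^{n} k³ = [n(n+1)/2]², then subtract the first 47 terms.
∑_{k=1}^{84} k³ = [84×85/2]² = 3570² = 12744900
∑_{k=1}^{47} k³ = [47×48/2]² = 1128² = 1272384
∑_{k=48}^{84} k³ = 12744900 - 1272384 = 11472516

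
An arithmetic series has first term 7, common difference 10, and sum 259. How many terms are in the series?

Using S = n/2 × [2a + (n-1)d]
259 = n/2 × [2(7) + (n-1)(10)]
259 = n/2 × [14 + 10n - 10]
518 = n × [4 + 10n]
10n² + (4)n - 518 = 0
Discriminant: Δ = (4)² - 4(10)(-518) = 16 + 20720 = 20736
√Δ = 144
n = [-(4) + √Δ] / (2·10) = (-4 + 144) / 20 = 140 / 20 = 7
(The negative root is discarded since n must be a positive integer.)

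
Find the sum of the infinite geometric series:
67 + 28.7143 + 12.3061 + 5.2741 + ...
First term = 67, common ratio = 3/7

For |r| < 1, S = a / (1 - r)
S = 67 / (1 - (3/7))
S = 67 / (4/7)
S = 469/4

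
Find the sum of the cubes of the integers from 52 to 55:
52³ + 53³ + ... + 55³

Use ∑_{k=1}^{n} k³ = [n(n+1)/2]², then subtract the first 51 terms.
∑_{k=1}^{55} k³ = [55×56/2]² = 1540² = 2371600
∑_{k=1}^{51} k³ = [51×52/2]² = 1326² = 1758276
∑_{k=52}^{55} k³ = 2371600 - 1758276 = 613324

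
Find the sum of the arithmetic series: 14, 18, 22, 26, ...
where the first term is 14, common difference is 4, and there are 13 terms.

Sₙ = n/2 × (first + last)
Last term = a + (n-1)d = 14 + (13-1)×4 = 62
S_13 = 13/2 × (14 + 62)
S_13 = 13/2 × 76 = 494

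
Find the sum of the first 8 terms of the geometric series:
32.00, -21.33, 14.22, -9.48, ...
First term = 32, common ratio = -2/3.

Sₙ = a(1 - rⁿ) / (1 - r)
S_8 = 32(1 - (-2/3)^8) / (1 - (-2/3))
S_8 = 32(1 - (256/6561)) / (5/3)
S_8 = 40352/2187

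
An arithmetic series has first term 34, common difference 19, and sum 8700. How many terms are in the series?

Using S = n/2 × [2a + (n-1)d]
8700 = n/2 × [2(34) + (n-1)(19)]
8700 = n/2 × [68 + 19n - 19]
17400 = n × [49 + 19n]
19n² + (49)n - 17400 = 0
Discriminant: Δ = (49)² - 4(19)(-17400) = 2401 + 1322400 = 1324801
√Δ = 1151
n = [-(49) + √Δ] / (2·19) = (-49 + 1151) / 38 = 1102 / 38 = 29
(The negative root is discarded since n must be a positive integer.)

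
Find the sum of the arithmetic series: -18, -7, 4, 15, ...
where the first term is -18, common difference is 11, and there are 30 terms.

Sₙ = n/2 × (first + last)
Last term = a + (n-1)d = -18 + (30-1)×11 = 301
S_30 = 30/2 × (-18 + 301)
S_30 = 30/2 × 283 = 4245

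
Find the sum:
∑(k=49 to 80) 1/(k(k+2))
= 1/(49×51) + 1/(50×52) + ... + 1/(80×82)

Partial fractions: 1/(k(k+2)) = (1/2)[1/k - 1/(k+2)]
Telescoping leaves the first two and last two terms:
= (1/2)[1/49 + 1/50 - 1/81 - 1/82]
= 32276/4068225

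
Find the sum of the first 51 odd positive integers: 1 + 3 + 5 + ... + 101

Sum of first n odd numbers = n²
= 51²
= 2601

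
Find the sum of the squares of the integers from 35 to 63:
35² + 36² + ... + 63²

Use ∑_{k=1}^{n} k² = n(n+1)(2n+1)/6, then subtract the first 34 terms.
∑_{k=1}^{63} k² = 63×64×127/6 = 85344
∑_{k=1}^{34} k² = 34×35×69/6 = 13685
∑_{k=35}^{63} k² = 85344 - 13685 = 71659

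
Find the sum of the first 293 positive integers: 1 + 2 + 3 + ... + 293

Formula: ∑k = n(n+1)/2
= 293×294/2
= 86142/2
= 43071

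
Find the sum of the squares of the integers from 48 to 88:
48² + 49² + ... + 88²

Use ∑_{k=1}^{n} k² = n(n+1)(2n+1)/6, then subtract the first 47 terms.
∑_{k=1}^{88} k² = 88×89×177/6 = 231044
∑_{k=1}^{47} k² = 47×48×95/6 = 35720
∑_{k=48}^{88} k² = 231044 - 35720 = 195324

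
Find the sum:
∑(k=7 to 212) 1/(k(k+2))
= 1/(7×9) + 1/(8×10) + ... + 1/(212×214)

Partial fractions: 1/(k(k+2)) = (1/2)[1/k - 1/(k+2)]
Telescoping leaves the first two and last two terms:
= (1/2)[1/7 + 1/8 - 1/213 - 1/214]
= 329909/2552592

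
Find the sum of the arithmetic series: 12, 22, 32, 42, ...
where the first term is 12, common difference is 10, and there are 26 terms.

Sₙ = n/2 × (first + last)
Last term = a + (n-1)d = 12 + (26-1)×10 = 262
S_26 = 26/2 × (12 + 262)
S_26 = 26/2 × 274 = 3562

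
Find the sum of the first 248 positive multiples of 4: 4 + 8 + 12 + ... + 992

Factor out 4: = 4(1 + 2 + ... + 248) = 4 × n(n+1)/2
= 4 × 248×249/2
= 4 × 30876
= 123504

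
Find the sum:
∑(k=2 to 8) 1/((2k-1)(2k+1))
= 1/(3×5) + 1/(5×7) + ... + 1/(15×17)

Partial fractions: 1/((2k-1)(2k+1)) = (1/2)[1/(2k-1) - 1/(2k+1)]
The series telescopes:
= (1/2)[1/3 - 1/17]
= 7/51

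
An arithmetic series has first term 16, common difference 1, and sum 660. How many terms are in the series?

Using S = n/2 × [2a + (n-1)d]
660 = n/2 × [2(16) + (n-1)(1)]
660 = n/2 × [32 + 1n - 1]
1320 = n × [31 + 1n]
1n² + (31)n - 1320 = 0
Discriminant: Δ = (31)² - 4(1)(-1320) = 961 + 5280 = 6241
√Δ = 79
n = [-(31) + √Δ] / (2·1) = (-31 + 79) / 2 = 48 / 2 = 24
(The negative root is discarded since n must be a positive integer.)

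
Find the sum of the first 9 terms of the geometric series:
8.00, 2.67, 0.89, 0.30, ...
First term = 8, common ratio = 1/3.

Sₙ = a(1 - rⁿ) / (1 - r)
S_9 = 8(1 - (1/3)^9) / (1 - (1/3))
S_9 = 8(1 - (1/19683)) / (2/3)
S_9 = 78728/6561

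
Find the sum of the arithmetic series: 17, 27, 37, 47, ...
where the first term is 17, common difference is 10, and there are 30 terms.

Sₙ = n/2 × (first + last)
Last term = a + (n-1)d = 17 + (30-1)×10 = 307
S_30 = 30/2 × (17 + 307)
S_30 = 30/2 × 324 = 4860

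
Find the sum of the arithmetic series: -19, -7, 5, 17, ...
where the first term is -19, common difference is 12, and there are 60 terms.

Sₙ = n/2 × (first + last)
Last term = a + (n-1)d = -19 + (60-1)×12 = 689
S_60 = 60/2 × (-19 + 689)
S_60 = 60/2 × 670 = 20100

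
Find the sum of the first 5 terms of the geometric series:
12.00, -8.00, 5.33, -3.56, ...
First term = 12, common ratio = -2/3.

Sₙ = a(1 - rⁿ) / (1 - r)
S_5 = 12(1 - (-2/3)^5) / (1 - (-2/3))
S_5 = 12(1 - (-32/243)) / (5/3)
S_5 = 220/27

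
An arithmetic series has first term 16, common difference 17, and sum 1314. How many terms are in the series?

Using S = n/2 × [2a + (n-1)d]
1314 = n/2 × [2(16) + (n-1)(17)]
1314 = n/2 × [32 + 17n - 17]
2628 = n × [15 + 17n]
17n² + (15)n - 2628 = 0
Discriminant: Δ = (15)² - 4(17)(-2628) = 225 + 178704 = 178929
√Δ = 423
n = [-(15) + √Δ] / (2·17) = (-15 + 423) / 34 = 408 / 34 = 12
(The negative root is discarded since n must be a positive integer.)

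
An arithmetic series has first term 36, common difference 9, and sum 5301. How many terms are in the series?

Using S = n/2 × [2a + (n-1)d]
5301 = n/2 × [2(36) + (n-1)(9)]
5301 = n/2 × [72 + 9n - 9]
10602 = n × [63 + 9n]
9n² + (63)n - 10602 = 0
Discriminant: Δ = (63)² - 4(9)(-10602) = 3969 + 381672 = 385641
√Δ = 621
n = [-(63) + √Δ] / (2·9) = (-63 + 621) / 18 = 558 / 18 = 31
(The negative root is discarded since n must be a positive integer.)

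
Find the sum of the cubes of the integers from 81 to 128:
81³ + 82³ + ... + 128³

Use ∑_{k=1}^{n} k³ = [n(n+1)/2]², then subtract the first 80 terms.
∑_{k=1}^{128} k³ = [128×129/2]² = 8256² = 68161536
∑_{k=1}^{80} k³ = [80×81/2]² = 3240² = 10497600
∑_{k=81}^{128} k³ = 68161536 - 10497600 = 57663936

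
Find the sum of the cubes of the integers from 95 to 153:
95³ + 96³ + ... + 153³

Use ∑_{k=1}^{n} k³ = [n(n+1)/2]², then subtract the first 94 terms.
∑_{k=1}^{153} k³ = [153×154/2]² = 11781² = 138791961
∑_{k=1}^{94} k³ = [94×95/2]² = 4465² = 19936225
∑_{k=95}^{153} k³ = 138791961 - 19936225 = 118855736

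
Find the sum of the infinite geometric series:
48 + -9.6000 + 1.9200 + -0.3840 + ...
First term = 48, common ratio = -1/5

For |r| < 1, S = a / (1 - r)
S = 48 / (1 - (-1/5))
S = 48 / (6/5)
S = 40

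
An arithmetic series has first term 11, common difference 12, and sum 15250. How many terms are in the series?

Using S = n/2 × [2a + (n-1)d]
15250 = n/2 × [2(11) + (n-1)(12)]
15250 = n/2 × [22 + 12n - 12]
30500 = n × [10 + 12n]
12n² + (10)n - 30500 = 0
Discriminant: Δ = (10)² - 4(12)(-30500) = 100 + 1464000 = 1464100
√Δ = 1210
n = [-(10) + √Δ] / (2·12) = (-10 + 1210) / 24 = 1200 / 24 = 50
(The negative root is discarded since n must be a positive integer.)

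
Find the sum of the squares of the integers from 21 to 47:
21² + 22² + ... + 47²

Use ∑_{k=1}^{n} k² = n(n+1)(2n+1)/6, then subtract the first 20 terms.
∑_{k=1}^{47} k² = 47×48×95/6 = 35720
∑_{k=1}^{20} k² = 20×21×41/6 = 2870
∑_{k=21}^{47} k² = 35720 - 2870 = 32850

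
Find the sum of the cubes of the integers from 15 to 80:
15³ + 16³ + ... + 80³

Use ∑_{k=1}^{n} k³ = [n(n+1)/2]², then subtract the first 14 terms.
∑_{k=1}^{80} k³ = [80×81/2]² = 3240² = 10497600
∑_{k=1}^{14} k³ = [14×15/2]² = 105² = 11025
∑_{k=15}^{80} k³ = 10497600 - 11025 = 10486575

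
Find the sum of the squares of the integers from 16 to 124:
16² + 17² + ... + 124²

Use ∑_{k=1}^{n} k² = n(n+1)(2n+1)/6, then subtract the first 15 terms.
∑_{k=1}^{124} k² = 124×125×249/6 = 643250
∑_{k=1}^{15} k² = 15×16×31/6 = 1240
∑_{k=16}^{124} k² = 643250 - 1240 = 642010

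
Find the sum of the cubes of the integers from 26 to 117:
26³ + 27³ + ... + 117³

Use ∑_{k=1}^{n} k³ = [n(n+1)/2]², then subtract the first 25 terms.
∑_{k=1}^{117} k³ = [117×118/2]² = 6903² = 47651409
∑_{k=1}^{25} k³ = [25×26/2]² = 325² = 105625
∑_{k=26}^{117} k³ = 47651409 - 105625 = 47545784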